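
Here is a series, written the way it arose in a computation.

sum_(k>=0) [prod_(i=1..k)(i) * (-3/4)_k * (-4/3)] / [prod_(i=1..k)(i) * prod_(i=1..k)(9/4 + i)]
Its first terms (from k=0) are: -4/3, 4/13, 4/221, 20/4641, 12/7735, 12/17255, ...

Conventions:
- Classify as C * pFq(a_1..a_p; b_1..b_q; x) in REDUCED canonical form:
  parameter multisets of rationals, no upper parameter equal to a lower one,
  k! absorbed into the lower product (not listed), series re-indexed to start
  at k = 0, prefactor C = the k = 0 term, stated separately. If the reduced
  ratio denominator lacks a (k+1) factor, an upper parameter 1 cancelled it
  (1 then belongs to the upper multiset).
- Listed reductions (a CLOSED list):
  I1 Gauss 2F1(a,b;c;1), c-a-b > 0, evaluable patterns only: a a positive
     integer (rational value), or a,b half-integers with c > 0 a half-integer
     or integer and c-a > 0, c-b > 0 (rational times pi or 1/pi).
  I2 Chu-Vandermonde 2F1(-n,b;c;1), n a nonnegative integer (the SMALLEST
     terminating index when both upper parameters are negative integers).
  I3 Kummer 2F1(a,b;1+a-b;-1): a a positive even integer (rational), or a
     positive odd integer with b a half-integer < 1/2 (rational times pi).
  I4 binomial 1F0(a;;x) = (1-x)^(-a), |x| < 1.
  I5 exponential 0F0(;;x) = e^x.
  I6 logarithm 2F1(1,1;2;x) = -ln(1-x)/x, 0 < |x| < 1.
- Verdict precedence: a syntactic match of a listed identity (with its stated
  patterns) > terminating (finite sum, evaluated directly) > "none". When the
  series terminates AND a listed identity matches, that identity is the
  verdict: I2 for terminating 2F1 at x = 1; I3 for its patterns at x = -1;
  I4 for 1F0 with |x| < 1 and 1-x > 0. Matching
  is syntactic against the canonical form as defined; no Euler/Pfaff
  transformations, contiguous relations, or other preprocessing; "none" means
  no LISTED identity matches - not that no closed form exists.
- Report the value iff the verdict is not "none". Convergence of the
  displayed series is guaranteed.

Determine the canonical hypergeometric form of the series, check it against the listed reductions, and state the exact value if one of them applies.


Canonical form: C = -4/3 times 2F1 with upper {-3/4, 1}, lower {13/4}, x = 1. Verdict: the Gauss summation I1 applies (x = 1: the Gamma ratio telescopes since c-a-b = 3 > 0 and a = 1 in Z>0). Exact value: -1.

The tell: t_0 = -4/3 here, and the product of the first k integers (prefactor -4/3) is k!.
Ratio: r(k) = 1 * (k-3/4) (k+1) / [(k+13/4) (k+1)] - rational in k. x = 1; t_0 = -4/3; negate the roots.


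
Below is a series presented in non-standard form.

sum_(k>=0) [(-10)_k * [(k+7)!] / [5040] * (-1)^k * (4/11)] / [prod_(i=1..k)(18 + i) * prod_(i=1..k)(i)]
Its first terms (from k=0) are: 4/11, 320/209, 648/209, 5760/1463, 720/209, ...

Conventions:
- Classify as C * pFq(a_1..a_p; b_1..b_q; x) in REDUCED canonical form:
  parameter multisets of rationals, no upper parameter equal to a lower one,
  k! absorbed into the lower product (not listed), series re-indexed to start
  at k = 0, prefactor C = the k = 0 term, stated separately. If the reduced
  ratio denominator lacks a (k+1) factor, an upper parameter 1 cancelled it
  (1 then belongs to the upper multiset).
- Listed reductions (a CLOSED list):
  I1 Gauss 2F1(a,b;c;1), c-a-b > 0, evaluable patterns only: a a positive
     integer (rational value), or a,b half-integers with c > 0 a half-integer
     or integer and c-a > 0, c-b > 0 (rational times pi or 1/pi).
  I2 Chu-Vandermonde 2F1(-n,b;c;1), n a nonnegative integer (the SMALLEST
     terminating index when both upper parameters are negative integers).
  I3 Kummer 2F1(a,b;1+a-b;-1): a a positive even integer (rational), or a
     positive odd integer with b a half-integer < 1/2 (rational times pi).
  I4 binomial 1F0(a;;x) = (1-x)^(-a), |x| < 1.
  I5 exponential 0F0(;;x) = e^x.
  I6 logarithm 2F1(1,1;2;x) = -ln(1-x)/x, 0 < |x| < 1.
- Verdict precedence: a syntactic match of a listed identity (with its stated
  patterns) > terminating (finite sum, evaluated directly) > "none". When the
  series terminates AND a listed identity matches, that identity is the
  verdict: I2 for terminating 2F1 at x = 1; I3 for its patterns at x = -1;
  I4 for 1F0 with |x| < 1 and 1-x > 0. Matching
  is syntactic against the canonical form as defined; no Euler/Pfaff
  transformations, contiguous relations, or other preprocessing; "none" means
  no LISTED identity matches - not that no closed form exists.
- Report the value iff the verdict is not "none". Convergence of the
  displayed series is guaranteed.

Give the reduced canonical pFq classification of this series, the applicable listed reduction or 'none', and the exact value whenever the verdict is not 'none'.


Canonical form: C = 4/11 times 2F1 with upper {-10, 8}, lower {19}, x = -1. Verdict (x = -1): Kummer (I3) applies (x = -1; c = 19 equals 1+a-b for upper {-10, 8}: listed pattern). Sum: 1224/77.

First insight: t_0 being 4/11, the factorial ratio (C = 4/11) (k+a-1)!/(a-1)! is a rising factorial (a)_k.
Consecutive-term ratio: r(k) = (-1) * (k-10) (k+8) / [(k+19) (k+1)] - rational; roots negated = parameters, x = (-1), C = 4/11.


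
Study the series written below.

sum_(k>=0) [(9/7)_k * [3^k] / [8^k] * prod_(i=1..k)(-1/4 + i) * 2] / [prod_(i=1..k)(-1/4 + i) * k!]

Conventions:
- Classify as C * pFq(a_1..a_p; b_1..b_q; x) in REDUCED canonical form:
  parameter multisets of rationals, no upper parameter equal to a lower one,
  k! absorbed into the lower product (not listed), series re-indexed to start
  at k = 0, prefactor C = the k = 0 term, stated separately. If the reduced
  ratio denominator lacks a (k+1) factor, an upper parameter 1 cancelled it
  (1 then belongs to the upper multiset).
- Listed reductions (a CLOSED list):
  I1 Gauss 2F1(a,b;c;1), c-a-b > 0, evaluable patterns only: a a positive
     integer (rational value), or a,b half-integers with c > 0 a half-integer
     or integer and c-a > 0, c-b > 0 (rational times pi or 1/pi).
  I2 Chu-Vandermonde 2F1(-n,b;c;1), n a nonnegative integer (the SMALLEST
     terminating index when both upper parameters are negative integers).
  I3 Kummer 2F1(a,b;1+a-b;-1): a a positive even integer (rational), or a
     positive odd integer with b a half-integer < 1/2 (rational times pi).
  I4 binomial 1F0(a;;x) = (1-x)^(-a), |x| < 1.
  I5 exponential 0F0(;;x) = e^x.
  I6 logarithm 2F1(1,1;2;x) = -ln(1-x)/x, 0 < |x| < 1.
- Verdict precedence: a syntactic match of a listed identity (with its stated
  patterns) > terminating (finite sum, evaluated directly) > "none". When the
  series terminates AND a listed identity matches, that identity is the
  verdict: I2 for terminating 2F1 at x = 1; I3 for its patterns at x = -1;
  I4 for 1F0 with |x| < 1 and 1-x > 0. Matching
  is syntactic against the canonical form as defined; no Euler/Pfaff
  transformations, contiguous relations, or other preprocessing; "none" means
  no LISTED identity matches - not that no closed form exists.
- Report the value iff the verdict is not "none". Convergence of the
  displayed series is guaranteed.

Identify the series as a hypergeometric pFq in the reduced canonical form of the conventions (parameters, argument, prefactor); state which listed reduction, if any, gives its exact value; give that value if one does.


This is 2 * 1F0(9/7; -; 3/8) in reduced canonical form. Verdict at x = 3/8: the I4 binomial reduction matches (the 1F0 binomial series: exponent -9/7, x = 3/8). Its exact value is 2 * (5/8)^(-9/7).

The tell: t_0 being 2, the lower running product (prefactor 2) is a rising factorial.
Adjacent-term ratio: r(k) = (3/8) * (k+9/7) / [(k+1)] - poly over poly, x = (3/8) from leading terms; C = 2 at k = 0.


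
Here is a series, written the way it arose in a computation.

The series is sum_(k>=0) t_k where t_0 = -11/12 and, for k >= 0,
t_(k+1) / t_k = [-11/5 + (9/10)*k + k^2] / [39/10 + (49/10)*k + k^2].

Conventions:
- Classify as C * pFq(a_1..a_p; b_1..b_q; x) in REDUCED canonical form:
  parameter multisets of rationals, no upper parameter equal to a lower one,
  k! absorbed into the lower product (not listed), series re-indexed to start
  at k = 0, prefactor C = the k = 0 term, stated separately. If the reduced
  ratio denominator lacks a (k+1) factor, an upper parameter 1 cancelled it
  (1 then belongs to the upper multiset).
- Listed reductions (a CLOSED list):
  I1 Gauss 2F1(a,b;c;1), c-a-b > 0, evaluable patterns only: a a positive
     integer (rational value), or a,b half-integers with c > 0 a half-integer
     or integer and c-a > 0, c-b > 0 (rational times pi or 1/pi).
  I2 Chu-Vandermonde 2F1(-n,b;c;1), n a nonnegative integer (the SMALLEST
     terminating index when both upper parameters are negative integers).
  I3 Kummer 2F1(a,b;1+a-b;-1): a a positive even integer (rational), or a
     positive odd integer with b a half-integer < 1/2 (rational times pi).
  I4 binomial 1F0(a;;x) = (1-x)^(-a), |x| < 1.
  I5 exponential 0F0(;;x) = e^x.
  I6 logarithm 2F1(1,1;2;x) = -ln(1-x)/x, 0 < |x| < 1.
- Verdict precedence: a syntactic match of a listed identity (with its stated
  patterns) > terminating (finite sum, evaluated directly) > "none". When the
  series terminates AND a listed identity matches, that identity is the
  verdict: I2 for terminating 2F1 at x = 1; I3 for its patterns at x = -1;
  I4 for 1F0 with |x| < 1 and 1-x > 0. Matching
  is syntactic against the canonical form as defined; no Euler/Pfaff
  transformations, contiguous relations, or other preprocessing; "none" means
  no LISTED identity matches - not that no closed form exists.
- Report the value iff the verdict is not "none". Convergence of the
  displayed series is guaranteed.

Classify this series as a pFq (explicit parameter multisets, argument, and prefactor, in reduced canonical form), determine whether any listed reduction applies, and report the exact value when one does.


Key step: x = 1 and factor the ratio over Q (C = -11/12): negated roots = parameters.
Adjacent-term ratio: r(k) = 1 * (k-11/10) (k+2) / [(k+39/10) (k+1)] ; factor over Q: parameters, x = 1, and C = -11/12.

Prefactor -11/12, argument 1: 2F1 with upper {-11/10, 2} over lower {39/10}. Verdict at x = 1: Gauss's theorem (I1) matches (x = 1: the Gamma ratio telescopes since c-a-b = 3 > 0 and a = 2 in Z>0). Hence: -6061/14400.


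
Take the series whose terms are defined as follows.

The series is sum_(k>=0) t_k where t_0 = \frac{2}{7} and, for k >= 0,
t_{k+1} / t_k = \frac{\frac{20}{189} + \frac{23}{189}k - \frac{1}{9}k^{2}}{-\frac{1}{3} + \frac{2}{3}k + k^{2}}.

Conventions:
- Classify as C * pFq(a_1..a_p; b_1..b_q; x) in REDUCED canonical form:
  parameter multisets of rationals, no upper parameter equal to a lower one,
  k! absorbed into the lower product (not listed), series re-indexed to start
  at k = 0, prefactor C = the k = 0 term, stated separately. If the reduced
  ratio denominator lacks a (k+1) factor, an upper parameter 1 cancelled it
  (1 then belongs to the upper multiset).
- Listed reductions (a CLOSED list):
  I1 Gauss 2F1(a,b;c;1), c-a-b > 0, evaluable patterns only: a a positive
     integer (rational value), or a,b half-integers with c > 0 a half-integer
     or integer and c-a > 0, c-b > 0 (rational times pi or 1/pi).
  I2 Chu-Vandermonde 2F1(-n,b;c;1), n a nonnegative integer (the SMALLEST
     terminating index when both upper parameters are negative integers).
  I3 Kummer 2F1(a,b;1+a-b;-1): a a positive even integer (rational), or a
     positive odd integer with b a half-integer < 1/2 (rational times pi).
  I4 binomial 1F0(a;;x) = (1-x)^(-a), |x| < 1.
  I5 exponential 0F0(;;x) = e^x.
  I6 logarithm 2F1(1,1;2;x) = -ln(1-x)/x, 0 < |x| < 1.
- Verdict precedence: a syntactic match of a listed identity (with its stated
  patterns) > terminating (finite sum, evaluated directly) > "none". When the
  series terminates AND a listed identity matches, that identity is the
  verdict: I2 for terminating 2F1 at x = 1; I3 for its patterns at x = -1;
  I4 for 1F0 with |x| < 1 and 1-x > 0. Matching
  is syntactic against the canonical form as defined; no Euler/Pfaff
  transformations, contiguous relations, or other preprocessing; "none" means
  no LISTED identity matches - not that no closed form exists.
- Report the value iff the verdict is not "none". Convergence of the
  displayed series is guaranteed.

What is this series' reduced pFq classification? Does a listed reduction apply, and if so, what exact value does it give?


x = -\frac{1}{9} here; the reduced form reads 2F1, upper {-\frac{5}{3}, \frac{4}{7}}, lower {-\frac{1}{3}}, C = \frac{2}{7}. Verdict: none (x = -\frac{1}{9}): each listed identity misses the multisets {-\frac{5}{3}, \frac{4}{7}} ; {-\frac{1}{3}}.

Key step: x = -\frac{1}{9} and roots of the ratio polynomials (C = 2/7, x = -1/9) are the negated parameters.
Step ratio: r(k) = -\frac{1}{9} * (k-\frac{5}{3}) (k+\frac{4}{7}) / [(k-\frac{1}{3}) (k+1)] - rational; roots negated = parameters, x = -\frac{1}{9}, C = \frac{2}{7}.


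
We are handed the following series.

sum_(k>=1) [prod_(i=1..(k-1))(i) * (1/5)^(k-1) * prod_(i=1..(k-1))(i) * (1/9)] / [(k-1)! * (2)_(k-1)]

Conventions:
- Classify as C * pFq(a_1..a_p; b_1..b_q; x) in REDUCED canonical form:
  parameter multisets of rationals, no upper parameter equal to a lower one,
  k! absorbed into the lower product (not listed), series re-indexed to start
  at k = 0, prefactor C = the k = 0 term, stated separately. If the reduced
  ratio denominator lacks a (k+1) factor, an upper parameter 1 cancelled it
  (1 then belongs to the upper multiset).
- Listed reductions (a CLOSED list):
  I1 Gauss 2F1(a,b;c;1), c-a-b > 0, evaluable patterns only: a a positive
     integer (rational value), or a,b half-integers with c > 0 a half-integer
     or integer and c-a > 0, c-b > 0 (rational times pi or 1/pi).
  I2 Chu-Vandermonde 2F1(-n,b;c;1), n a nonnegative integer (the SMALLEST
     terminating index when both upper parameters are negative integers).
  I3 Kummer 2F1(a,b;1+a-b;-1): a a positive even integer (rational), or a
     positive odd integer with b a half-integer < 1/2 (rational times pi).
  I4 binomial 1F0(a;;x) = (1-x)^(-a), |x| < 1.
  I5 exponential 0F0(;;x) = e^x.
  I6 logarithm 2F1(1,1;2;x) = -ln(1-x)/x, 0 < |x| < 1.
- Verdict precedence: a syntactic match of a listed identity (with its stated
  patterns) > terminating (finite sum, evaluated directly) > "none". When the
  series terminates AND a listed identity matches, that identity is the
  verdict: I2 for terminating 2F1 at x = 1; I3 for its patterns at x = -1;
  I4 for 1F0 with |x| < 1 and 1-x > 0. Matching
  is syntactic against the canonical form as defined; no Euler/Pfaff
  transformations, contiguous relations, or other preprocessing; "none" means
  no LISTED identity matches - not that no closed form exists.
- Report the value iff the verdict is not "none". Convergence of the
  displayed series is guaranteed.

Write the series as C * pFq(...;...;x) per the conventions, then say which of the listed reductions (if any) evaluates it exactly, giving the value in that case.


x = 1/5 here; the reduced form reads 2F1, upper {1, 1}, lower {2}, C = 1/9. Verdict: logarithm (I6) applies (the logarithm: parameters (1,1;2), x = 1/5). Its exact value is (-5/9) * ln(4/5).

Key observation: t_0 being 1/9, the running product (C = 1/9) telescopes to a rising factorial.
Term ratio: r(k) = (1/5) * (k+1) (k+1) / [(k+2) (k+1)] - rational in k, leading ratio (1/5); with t_0 = 1/9, classification follows.


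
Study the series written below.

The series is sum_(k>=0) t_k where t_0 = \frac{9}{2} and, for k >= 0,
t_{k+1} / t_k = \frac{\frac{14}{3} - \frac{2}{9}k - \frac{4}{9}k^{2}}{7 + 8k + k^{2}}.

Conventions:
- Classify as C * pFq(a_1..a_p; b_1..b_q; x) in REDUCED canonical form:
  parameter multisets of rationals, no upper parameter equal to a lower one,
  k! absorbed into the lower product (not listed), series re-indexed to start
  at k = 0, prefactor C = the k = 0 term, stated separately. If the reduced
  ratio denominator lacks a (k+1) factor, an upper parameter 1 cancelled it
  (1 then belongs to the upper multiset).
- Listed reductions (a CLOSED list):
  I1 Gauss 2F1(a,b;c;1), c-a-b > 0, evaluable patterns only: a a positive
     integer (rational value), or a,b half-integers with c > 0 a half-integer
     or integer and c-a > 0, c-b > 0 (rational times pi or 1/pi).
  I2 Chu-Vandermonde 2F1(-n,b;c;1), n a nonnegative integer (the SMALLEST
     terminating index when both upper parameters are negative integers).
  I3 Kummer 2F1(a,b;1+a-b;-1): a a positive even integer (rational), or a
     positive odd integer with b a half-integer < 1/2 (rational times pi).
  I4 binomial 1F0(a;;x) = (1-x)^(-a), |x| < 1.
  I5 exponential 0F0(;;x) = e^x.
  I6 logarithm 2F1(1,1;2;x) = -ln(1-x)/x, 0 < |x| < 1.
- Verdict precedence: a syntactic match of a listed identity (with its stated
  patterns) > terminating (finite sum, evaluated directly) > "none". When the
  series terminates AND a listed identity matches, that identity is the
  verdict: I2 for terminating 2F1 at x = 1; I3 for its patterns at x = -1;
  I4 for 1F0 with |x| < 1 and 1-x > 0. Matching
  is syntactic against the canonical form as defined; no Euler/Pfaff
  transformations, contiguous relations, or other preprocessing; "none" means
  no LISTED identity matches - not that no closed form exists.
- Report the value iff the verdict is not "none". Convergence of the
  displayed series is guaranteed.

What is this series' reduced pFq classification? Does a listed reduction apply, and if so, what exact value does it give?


This is \frac{9}{2} * 2F1(-3, \frac{7}{2}; 7; -\frac{4}{9}) in reduced canonical form. Verdict: terminating - upper -3 stops the sum at k = 3; the 4 terms are added exactly. Its exact value is \frac{2695}{324}.

Key step: with t_0 = \frac{9}{2}, the expanded ratio factors over Q; C = 9/2, x = -4/9, roots give parameters.
Adjacent-term ratio: r(k) = -\frac{4}{9} * (k-3) (k+\frac{7}{2}) / [(k+7) (k+1)] - rational in k. x = -\frac{4}{9}; t_0 = \frac{9}{2}; negate the roots.


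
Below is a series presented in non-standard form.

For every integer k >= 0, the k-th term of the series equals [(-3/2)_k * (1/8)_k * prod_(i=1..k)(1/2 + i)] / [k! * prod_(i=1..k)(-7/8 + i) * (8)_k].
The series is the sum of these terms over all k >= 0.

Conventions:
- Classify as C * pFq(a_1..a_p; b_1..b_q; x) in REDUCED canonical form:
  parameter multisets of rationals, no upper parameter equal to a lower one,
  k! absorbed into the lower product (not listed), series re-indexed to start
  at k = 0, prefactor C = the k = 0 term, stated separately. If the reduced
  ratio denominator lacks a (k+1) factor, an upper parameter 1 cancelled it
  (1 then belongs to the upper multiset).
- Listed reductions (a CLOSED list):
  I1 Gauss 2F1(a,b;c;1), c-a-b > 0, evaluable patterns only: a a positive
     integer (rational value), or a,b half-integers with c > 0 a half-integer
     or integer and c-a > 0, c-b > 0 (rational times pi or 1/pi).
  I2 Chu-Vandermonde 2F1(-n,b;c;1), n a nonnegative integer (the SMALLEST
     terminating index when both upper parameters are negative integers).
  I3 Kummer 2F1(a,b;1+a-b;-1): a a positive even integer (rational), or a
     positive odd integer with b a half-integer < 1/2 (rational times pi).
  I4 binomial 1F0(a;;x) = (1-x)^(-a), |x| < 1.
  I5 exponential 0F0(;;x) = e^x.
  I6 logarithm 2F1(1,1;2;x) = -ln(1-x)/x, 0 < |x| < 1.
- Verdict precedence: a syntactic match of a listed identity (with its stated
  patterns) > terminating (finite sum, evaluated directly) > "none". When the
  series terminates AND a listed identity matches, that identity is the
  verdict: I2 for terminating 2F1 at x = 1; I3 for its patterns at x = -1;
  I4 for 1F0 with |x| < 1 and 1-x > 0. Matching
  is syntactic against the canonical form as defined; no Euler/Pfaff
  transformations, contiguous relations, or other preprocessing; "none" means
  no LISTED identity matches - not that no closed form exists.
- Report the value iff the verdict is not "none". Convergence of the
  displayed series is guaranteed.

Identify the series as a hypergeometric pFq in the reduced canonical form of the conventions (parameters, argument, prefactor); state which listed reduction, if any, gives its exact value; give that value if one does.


x = 1 here; the reduced form reads 2F1, upper {-3/2, 3/2}, lower {8}, C = 1. Verdict: the half-integer Gauss pattern (I1) applies (x = 1; upper {-3/2, 3/2} half-integers, c = 8 in the evaluable pattern). Exact value: (8388608/3610035) / pi.

First insight: t_0 = 1 here, and the running product (C = 1) telescopes to a rising factorial.
Step ratio: r(k) = 1 * (k-3/2) (k+3/2) / [(k+8) (k+1)] - rational in k, leading ratio 1; with t_0 = 1, classification follows.


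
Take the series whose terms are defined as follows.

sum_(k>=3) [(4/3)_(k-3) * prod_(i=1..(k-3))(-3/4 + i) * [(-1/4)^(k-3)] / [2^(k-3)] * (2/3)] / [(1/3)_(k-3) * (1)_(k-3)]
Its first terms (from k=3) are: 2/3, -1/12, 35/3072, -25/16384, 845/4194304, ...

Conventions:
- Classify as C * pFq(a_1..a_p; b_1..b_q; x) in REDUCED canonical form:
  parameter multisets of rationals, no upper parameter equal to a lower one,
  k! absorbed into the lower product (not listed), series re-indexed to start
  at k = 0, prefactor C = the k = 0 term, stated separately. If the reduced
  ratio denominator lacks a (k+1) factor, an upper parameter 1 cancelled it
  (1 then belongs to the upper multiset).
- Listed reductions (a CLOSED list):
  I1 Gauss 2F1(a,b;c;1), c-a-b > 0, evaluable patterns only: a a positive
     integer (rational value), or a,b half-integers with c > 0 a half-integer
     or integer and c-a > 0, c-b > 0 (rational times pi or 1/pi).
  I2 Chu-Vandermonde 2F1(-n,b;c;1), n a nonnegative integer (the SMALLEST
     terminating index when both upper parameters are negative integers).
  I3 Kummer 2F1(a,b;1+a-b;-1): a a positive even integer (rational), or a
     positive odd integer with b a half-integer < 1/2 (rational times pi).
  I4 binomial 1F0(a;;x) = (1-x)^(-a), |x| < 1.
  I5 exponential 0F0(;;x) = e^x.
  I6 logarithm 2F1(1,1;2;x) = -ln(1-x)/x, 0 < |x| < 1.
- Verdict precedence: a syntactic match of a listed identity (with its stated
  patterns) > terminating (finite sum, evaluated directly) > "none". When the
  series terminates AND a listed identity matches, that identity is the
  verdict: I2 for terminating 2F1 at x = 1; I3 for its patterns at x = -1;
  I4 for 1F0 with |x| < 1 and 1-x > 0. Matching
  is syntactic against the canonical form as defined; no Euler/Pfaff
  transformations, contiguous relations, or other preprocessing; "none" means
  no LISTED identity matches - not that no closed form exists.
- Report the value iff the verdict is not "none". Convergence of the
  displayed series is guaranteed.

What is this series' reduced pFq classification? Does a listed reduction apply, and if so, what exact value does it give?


Prefactor 2/3, argument -1/8: 2F1 with upper {1/4, 4/3} over lower {1/3}. Verdict: none - at argument -1/8 the multisets {1/4, 4/3} ; {1/3} match no listed identity.

Structural cue: t_0 = 2/3 here, and (1)_k (prefactor 2/3) is k! itself.
Term ratio: r(k) = (-1/8) * (k+1/4) (k+4/3) / [(k+1/3) (k+1)] - rational in k, leading ratio (-1/8); with t_0 = 2/3, classification follows.


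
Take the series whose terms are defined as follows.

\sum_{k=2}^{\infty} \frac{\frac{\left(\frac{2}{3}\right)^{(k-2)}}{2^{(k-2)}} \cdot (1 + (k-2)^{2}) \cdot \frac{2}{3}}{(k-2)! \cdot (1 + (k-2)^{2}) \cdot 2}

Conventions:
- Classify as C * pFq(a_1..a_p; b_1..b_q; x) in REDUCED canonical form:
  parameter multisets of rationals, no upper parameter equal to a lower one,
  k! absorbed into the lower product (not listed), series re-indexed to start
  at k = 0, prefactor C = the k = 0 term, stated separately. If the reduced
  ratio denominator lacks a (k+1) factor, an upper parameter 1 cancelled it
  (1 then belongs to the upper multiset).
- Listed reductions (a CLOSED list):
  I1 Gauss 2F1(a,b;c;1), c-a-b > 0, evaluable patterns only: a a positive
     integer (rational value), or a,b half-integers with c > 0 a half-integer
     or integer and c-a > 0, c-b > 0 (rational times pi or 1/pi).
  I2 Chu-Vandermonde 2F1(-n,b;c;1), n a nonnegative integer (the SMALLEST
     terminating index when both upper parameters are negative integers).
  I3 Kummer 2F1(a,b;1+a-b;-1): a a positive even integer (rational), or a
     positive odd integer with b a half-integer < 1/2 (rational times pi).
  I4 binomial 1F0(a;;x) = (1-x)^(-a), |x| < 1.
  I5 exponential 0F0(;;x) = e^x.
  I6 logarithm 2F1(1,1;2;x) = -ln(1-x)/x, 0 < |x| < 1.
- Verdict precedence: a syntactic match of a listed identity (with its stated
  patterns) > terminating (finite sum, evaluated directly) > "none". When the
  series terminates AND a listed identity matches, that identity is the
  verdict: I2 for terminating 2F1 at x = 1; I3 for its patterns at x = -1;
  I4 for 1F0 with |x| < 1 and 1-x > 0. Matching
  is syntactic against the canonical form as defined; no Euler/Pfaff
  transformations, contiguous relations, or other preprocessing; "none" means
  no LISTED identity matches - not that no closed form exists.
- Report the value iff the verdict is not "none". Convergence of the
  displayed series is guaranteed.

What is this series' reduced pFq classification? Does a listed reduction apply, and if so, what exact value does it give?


This is \frac{1}{3} * 0F0(-; -; \frac{1}{3}) in reduced canonical form. Verdict (x = \frac{1}{3}): exponential (I5) applies (the 0F0 exponential series at x = \frac{1}{3}). Value: \frac{1}{3} \cdot e^{\frac{1}{3}}.

Key observation: with t_0 = \frac{1}{3}, striking the common factor k^2 + 1 reduces the term (C = 1/3, x = 1/3).
Adjacent-term ratio: r(k) = \frac{1}{3} * 1 / [(k+1)] - rational; roots negated = parameters, x = \frac{1}{3}, C = \frac{1}{3}.


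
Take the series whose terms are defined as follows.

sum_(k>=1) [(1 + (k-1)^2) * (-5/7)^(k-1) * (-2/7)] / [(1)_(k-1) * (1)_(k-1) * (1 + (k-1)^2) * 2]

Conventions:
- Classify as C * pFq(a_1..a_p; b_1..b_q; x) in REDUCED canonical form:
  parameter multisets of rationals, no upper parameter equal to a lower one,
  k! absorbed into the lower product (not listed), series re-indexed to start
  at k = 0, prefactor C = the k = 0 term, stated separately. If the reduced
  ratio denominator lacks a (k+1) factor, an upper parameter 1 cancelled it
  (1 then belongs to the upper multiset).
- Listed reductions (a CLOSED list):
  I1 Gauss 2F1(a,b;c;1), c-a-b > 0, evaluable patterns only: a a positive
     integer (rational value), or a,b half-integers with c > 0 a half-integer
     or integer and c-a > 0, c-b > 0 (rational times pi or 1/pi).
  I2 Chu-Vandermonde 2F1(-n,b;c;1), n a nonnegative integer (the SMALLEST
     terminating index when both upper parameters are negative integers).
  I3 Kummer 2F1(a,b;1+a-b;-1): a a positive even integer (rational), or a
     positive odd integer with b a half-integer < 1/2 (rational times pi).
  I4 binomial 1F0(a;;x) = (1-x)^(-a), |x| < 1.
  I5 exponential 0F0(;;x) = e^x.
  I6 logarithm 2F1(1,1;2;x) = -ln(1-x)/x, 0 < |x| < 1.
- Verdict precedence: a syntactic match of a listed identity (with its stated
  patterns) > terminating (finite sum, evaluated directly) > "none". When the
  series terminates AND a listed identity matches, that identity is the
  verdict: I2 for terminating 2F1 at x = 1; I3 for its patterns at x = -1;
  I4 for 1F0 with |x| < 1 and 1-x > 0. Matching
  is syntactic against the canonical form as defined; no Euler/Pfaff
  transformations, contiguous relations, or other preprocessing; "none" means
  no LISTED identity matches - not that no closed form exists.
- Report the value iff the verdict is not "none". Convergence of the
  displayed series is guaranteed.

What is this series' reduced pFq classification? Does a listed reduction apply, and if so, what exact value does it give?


Canonical form: C = -1/7 times 0F1 with upper {-}, lower {1}, x = -5/7. Verdict: none. Every listed pattern misses the 0F1 form at -5/7, upper {-}.

Key step: x = (-5/7) and the constant factors (prefactor -1/7) combine into one prefactor.
Ratio: r(k) = (-5/7) * 1 / [(k+1) (k+1)] - rational; roots negated = parameters, x = (-5/7), C = -1/7.


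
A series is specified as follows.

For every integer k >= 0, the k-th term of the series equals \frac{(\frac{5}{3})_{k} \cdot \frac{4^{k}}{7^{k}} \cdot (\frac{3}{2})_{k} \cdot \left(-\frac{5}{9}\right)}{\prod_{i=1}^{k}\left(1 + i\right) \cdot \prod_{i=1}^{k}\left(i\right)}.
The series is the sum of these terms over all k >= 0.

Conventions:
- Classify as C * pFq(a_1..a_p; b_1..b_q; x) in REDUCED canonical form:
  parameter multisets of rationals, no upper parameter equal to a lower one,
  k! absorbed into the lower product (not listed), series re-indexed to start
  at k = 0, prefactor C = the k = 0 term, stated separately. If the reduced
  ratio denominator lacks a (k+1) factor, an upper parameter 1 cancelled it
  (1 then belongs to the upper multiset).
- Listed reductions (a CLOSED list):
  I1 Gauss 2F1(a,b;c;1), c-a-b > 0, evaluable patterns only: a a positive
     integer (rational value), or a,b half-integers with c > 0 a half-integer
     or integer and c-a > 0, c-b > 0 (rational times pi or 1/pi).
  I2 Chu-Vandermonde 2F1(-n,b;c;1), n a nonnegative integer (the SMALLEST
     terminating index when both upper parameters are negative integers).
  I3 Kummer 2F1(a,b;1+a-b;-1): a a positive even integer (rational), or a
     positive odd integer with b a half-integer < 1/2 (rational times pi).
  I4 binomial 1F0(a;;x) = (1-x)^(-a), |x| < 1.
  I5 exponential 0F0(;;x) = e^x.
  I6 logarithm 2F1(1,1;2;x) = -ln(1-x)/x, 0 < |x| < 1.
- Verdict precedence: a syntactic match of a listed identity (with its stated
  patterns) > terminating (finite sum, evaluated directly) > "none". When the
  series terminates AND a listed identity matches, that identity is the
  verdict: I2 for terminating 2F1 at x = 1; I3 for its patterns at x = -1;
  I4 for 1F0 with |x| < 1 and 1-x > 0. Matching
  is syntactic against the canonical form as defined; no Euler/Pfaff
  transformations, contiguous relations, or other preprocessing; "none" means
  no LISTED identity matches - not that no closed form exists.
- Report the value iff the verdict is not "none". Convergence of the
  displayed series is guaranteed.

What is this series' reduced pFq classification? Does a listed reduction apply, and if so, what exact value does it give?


Reduced: x = \frac{4}{7}, 2F1, upper = {\frac{3}{2}, \frac{5}{3}}, lower = {2}, C = -\frac{5}{9}. Verdict: none - at argument \frac{4}{7} the multisets {\frac{3}{2}, \frac{5}{3}} ; {2} match no listed identity.

Structural cue: with t_0 = -\frac{5}{9}, the product of the first k integers (C = -5/9) is k!.
Adjacent-term ratio: r(k) = \frac{4}{7} * (k+\frac{3}{2}) (k+\frac{5}{3}) / [(k+2) (k+1)] - rational in k. x = \frac{4}{7}; t_0 = -\frac{5}{9}; negate the roots.


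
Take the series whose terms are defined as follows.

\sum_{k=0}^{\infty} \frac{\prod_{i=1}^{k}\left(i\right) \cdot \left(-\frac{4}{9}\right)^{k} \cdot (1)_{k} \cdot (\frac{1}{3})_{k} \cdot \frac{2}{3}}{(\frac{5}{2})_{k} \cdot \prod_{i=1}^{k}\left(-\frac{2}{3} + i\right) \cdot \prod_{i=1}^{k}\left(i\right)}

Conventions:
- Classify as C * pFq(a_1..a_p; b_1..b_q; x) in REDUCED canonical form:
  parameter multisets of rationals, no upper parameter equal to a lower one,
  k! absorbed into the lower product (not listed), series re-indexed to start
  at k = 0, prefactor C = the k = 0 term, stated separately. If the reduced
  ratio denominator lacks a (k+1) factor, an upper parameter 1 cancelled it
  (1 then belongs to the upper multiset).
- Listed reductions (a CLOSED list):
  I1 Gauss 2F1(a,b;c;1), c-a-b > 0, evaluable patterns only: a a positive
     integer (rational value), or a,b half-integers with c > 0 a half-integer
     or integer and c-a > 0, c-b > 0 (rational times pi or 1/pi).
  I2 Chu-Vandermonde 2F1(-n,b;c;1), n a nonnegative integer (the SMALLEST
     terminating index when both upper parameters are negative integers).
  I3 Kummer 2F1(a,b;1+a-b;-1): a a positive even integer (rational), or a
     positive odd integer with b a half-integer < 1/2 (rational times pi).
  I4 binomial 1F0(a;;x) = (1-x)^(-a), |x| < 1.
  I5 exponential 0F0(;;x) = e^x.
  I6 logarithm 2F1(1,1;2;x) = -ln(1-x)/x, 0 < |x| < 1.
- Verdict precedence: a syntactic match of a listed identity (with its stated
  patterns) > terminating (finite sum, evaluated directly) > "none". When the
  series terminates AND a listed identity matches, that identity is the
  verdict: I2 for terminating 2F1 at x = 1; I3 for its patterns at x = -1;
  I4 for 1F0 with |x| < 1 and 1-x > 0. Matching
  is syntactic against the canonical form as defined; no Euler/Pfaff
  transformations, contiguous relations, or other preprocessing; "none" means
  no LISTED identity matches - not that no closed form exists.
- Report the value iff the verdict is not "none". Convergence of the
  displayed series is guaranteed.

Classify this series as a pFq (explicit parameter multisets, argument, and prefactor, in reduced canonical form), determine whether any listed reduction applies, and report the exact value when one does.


With C = \frac{2}{3}: the canonical form is 2F1(1, 1; \frac{5}{2}; -\frac{4}{9}). Verdict: none - this 2F1 at x = -\frac{4}{9} matches no listed pattern, and upper {1, 1} holds no stopper.

Structural cue: x = -\frac{4}{9} and the lower running product (prefactor 2/3) is a rising factorial.
Term ratio: r(k) = -\frac{4}{9} * (k+1) (k+1) / [(k+\frac{5}{2}) (k+1)] - rational in k, leading ratio -\frac{4}{9}; with t_0 = \frac{2}{3}, classification follows.


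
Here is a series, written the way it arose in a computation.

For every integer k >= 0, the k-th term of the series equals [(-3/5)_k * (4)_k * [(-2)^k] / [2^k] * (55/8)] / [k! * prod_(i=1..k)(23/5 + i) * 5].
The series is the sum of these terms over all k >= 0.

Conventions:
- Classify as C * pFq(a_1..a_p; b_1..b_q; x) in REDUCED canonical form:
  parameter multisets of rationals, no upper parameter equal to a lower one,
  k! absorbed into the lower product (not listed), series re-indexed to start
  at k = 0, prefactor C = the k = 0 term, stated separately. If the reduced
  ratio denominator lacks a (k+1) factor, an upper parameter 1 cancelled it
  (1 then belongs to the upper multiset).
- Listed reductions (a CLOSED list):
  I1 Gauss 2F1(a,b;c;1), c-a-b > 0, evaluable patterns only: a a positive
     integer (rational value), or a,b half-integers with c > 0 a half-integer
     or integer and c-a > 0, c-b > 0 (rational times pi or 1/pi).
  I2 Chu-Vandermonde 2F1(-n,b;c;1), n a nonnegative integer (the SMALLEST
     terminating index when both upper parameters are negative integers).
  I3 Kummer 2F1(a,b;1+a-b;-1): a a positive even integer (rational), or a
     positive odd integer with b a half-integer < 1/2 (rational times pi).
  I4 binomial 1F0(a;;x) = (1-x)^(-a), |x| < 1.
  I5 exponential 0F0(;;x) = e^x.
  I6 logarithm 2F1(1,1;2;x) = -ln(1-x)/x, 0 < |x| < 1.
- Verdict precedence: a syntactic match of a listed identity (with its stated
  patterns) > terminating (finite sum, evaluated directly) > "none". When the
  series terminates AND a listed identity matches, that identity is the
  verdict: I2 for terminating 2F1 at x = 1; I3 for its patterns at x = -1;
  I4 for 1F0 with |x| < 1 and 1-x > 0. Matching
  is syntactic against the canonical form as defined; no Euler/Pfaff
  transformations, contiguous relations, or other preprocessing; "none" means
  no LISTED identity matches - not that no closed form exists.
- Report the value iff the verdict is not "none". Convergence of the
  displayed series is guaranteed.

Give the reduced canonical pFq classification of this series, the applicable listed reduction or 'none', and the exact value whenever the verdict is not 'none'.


Classification (C = 11/8): 2F1 with upper {-3/5, 4}, lower {28/5}, argument x = -1. Verdict: Kummer (I3) applies (x = -1; c = 28/5 equals 1+a-b for upper {-3/5, 4}: listed pattern). Hence: 759/400.

The tell: t_0 being 11/8, the lower running product (prefactor 11/8) is a rising factorial.
Ratio: r(k) = (-1) * (k-3/5) (k+4) / [(k+28/5) (k+1)] - rational in k. x = (-1); t_0 = 11/8; negate the roots.


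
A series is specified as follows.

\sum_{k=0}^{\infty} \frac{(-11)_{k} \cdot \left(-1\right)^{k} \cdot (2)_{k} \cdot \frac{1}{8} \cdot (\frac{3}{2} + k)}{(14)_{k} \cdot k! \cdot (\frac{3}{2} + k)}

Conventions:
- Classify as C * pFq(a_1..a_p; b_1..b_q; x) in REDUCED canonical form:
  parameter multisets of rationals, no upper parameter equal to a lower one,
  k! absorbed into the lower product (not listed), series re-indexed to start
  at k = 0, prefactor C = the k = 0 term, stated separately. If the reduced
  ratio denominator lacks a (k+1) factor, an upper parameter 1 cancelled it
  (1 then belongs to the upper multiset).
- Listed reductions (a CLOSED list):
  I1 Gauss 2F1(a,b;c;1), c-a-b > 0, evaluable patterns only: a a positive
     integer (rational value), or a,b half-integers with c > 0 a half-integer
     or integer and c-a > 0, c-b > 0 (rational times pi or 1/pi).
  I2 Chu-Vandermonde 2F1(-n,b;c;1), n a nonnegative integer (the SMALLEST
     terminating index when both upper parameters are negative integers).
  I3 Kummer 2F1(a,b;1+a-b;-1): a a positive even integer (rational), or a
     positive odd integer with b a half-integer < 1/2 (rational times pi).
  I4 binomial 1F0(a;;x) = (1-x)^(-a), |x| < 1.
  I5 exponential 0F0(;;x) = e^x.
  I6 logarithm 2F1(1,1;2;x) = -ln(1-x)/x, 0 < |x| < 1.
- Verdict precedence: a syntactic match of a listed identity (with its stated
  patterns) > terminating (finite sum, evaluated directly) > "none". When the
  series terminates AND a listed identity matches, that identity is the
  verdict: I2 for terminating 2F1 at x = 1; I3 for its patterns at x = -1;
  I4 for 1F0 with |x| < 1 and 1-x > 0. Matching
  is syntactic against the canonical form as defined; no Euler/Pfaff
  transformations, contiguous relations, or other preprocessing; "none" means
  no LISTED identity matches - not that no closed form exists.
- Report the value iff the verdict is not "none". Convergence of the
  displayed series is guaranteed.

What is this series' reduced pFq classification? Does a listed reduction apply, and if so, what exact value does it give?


The tell: t_0 being \frac{1}{8}, striking the common factor k + 3/2 reduces the term (C = 1/8, x = -1).
Term ratio: r(k) = -1 * (k-11) (k+2) / [(k+14) (k+1)] - poly over poly, x = -1 from leading terms; C = \frac{1}{8} at k = 0.

Reduced: x = -1, 2F1, upper = {-11, 2}, lower = {14}, C = \frac{1}{8}. Verdict: the Kummer evaluation I3 applies (x = -1; c = 14 equals 1+a-b for upper {-11, 2}: listed pattern). Hence: \frac{13}{16}.


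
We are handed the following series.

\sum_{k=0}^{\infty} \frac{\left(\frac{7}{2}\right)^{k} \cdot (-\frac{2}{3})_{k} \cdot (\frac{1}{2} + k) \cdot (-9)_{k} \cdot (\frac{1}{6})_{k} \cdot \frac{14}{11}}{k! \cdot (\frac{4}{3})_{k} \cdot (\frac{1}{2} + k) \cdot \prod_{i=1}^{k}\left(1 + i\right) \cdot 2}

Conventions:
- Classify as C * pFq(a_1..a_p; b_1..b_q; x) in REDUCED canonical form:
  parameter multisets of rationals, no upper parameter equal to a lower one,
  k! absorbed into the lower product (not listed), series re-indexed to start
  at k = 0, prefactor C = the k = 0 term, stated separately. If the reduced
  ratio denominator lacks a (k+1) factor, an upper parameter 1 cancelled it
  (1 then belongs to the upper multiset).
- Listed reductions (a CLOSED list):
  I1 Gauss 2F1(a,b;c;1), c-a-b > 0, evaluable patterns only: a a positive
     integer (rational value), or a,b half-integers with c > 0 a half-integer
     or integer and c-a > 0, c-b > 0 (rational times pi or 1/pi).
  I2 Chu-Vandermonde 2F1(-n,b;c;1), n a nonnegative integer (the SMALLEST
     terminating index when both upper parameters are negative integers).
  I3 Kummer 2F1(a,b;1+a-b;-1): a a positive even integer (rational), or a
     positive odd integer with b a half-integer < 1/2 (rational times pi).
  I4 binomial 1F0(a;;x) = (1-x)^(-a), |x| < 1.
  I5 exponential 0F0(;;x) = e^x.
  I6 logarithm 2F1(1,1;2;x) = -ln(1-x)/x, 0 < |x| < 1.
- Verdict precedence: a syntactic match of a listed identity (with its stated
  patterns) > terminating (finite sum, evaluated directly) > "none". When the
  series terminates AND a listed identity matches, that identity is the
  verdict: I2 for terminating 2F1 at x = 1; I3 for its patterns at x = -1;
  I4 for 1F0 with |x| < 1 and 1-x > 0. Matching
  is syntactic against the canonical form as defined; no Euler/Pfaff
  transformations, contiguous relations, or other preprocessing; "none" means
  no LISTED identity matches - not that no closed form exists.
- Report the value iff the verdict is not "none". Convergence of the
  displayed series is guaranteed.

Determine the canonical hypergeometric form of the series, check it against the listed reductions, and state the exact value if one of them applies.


Reduced: x = \frac{7}{2}, 3F2, upper = {-9, -\frac{2}{3}, \frac{1}{6}}, lower = {\frac{4}{3}, 2}, C = \frac{7}{11}. Verdict: terminating - upper parameter -9 makes this a finite sum (last index 9), evaluated exactly. Exact value: \frac{158278790640355399}{129461778508677120}.

Key observation: t_0 = \frac{7}{11} here, and k + 1/2 divides numerator and denominator alike; C = 7/11 after cancelling.
Step ratio: r(k) = \frac{7}{2} * (k-9) (k-\frac{2}{3}) (k+\frac{1}{6}) / [(k+\frac{4}{3}) (k+2) (k+1)] - rational in k. x = \frac{7}{2}; t_0 = \frac{7}{11}; negate the roots.
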